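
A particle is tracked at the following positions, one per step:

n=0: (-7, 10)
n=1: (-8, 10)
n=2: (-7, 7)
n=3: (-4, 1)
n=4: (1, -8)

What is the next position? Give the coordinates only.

Taking differences between consecutive positions: (-1, +0), (+1, -3), (+3, -6), (+5, -9). These grow by (+2, -3) each step.
step 5: (1, -8) + (+7, -12) → (8, -20)

(8, -20)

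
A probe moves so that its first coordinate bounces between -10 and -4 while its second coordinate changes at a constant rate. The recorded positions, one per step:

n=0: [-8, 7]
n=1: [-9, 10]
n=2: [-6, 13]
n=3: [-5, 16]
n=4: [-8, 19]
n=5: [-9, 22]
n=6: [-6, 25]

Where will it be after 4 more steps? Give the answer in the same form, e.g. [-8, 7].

The first coordinate travels 3 per step and bounces off the walls at -10 and -4.
  step 7: -6 → -5
  step 8: -5 → -8
  step 9: -8 → -9
  step 10: -9 → -6
The second coordinate changes by +3 each step: at step 10 it is 37.

[-6, 37]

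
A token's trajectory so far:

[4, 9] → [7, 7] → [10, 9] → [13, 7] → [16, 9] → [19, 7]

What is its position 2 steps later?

First: linear, +3 per step → 25 at step 7.
Second: cycles through 9, 7 every 2 steps. Step 7 lands at position 1 of the cycle → 7.

[25, 7]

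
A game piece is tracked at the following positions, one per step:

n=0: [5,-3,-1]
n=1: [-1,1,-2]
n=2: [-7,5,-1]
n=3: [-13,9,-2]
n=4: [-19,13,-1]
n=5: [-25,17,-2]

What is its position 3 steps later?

[-43,29,-1]

First: linear, -6 per step → -43 at step 8.
Second: linear, +4 per step → 29 at step 8.
Third: cycles through -1, -2 every 2 steps. Step 8 lands at position 0 of the cycle → -1.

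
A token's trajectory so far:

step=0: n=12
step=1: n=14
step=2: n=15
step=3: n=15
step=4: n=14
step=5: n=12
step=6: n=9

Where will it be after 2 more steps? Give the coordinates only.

Successive displacements: +2, +1, +0, -1, -2, -3 — each changes by -1.
step 7: 9 − 4 → n=5
step 8: 5 − 5 → n=0

n=0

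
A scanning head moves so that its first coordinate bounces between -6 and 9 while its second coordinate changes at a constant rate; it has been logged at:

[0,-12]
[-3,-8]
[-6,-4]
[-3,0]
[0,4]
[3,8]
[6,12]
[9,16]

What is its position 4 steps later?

[-3,32]

The first coordinate reflects between -6 and 9, moving 3 per step.
  step 8: 9 → 6
  step 9: 6 → 3
  step 10: 3 → 0
  step 11: 0 → -3
The second coordinate changes by +4 each step: at step 11 it is 32.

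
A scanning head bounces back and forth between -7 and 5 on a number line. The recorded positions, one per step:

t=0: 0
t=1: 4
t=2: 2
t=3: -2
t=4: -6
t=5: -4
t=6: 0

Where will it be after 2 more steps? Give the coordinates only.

2

The value travels 4 per step and bounces off the walls at -7 and 5.
  step 7: 0 → 4
  step 8: 4 → 2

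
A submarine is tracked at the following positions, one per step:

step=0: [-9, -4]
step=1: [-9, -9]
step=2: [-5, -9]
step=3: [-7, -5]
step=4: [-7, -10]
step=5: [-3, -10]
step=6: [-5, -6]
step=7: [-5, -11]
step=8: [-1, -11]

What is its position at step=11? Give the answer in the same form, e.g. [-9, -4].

Differencing gives [+0, -5], [+4, +0], [-2, +4], [+0, -5], [+4, +0], [-2, +4], [+0, -5], [+4, +0]. This is the pattern [+0, -5], [+4, +0], [-2, +4] repeated.
step 9: apply [-2, +4] → [-3, -7]
step 10: apply [+0, -5] → [-3, -12]
step 11: apply [+4, +0] → [1, -12]

[1, -12]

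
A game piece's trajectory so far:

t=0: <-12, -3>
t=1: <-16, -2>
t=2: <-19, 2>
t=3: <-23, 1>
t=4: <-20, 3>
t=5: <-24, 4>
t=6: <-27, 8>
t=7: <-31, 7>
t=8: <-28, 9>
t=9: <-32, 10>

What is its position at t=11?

<-39, 13>

Step-to-step displacements: <-4, +1>, <-3, +4>, <-4, -1>, <+3, +2>, <-4, +1>, <-3, +4>, <-4, -1>, <+3, +2>, <-4, +1> — a repeating cycle of length 4.
step 10: apply <-3, +4> → <-35, 14>
step 11: apply <-4, -1> → <-39, 13>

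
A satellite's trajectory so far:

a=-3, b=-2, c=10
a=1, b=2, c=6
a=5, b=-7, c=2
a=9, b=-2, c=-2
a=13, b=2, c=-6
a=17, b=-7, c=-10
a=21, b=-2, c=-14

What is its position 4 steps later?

A: linear, +4 per step → 37 at step 10.
B: cycles through -2, 2, -7 every 3 steps. Step 10 lands at position 1 of the cycle → 2.
C: linear, -4 per step → -30 at step 10.

a=37, b=2, c=-30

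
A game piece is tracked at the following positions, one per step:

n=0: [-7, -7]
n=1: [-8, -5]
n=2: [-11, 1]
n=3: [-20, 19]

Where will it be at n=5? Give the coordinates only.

Consecutive displacements [-1, +2], [-3, +6], [-9, +18] scale by a factor of 3 each step.
step 4: [-20, 19] + [-27, +54] → [-47, 73]
step 5: [-47, 73] + [-81, +162] → [-128, 235]

[-128, 235]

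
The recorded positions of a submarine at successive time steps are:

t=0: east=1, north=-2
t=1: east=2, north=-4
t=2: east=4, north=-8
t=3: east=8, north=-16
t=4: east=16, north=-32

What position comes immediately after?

east=32, north=-64

The jumps are (+1,-2), (+2,-4), (+4,-8), (+8,-16) — a geometric progression with ratio 2.
step 5: east=16, north=-32 + (+16,-32) → east=32, north=-64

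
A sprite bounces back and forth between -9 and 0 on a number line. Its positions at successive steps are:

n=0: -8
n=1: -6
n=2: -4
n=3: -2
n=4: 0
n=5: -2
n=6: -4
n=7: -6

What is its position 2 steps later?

-8

The value reflects between -9 and 0, moving 2 per step.
  step 8: -6 → -8
  step 9: -8 → -8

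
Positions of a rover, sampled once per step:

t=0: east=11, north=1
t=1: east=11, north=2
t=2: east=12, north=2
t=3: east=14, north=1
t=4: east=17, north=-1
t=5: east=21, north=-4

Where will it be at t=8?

east=39, north=-19

Successive displacements: (+0, +1), (+1, +0), (+2, -1), (+3, -2), (+4, -3) — each changes by (+1, -1).
step 6: east=21, north=-4 + (+5, -4) → east=26, north=-8
step 7: east=26, north=-8 + (+6, -5) → east=32, north=-13
step 8: east=32, north=-13 + (+7, -6) → east=39, north=-19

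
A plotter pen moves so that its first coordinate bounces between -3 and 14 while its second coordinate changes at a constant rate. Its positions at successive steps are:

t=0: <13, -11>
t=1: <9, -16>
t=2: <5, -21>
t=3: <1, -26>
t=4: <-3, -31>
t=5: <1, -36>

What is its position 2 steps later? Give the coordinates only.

<9, -46>

The first coordinate travels 4 per step and bounces off the walls at -3 and 14.
  step 6: 1 → 5
  step 7: 5 → 9
The second coordinate changes by -5 each step: at step 7 it is -46.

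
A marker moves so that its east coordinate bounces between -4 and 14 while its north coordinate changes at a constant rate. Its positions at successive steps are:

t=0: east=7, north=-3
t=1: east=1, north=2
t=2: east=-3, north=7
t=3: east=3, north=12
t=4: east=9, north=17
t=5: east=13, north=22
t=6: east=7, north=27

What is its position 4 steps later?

east=9, north=47

The east coordinate travels 6 per step and bounces off the walls at -4 and 14.
  step 7: 7 → 1
  step 8: 1 → -3
  step 9: -3 → 3
  step 10: 3 → 9
The north coordinate changes by +5 each step: at step 10 it is 47.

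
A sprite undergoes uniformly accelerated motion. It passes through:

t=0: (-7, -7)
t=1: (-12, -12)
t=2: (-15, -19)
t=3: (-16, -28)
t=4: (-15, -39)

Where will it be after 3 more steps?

Taking differences between consecutive positions: (-5, -5), (-3, -7), (-1, -9), (+1, -11). These grow by (+2, -2) each step.
step 5: (-15, -39) + (+3, -13) → (-12, -52)
step 6: (-12, -52) + (+5, -15) → (-7, -67)
step 7: (-7, -67) + (+7, -17) → (0, -84)

(0, -84)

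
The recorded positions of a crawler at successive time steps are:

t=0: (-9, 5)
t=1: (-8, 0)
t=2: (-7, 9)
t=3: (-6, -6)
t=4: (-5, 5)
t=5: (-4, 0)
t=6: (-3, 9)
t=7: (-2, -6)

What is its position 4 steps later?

First: linear, +1 per step → 2 at step 11.
Second: cycles through 5, 0, 9, -6 every 4 steps. Step 11 lands at position 3 of the cycle → -6.

(2, -6)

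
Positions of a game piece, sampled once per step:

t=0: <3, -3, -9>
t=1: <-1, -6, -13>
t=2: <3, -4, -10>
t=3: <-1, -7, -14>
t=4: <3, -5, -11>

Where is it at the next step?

<-1, -8, -15>

Step-to-step displacements: <-4, -3, -4>, <+4, +2, +3>, <-4, -3, -4>, <+4, +2, +3> — a repeating cycle of length 2.
step 5: apply <-4, -3, -4> → <-1, -8, -15>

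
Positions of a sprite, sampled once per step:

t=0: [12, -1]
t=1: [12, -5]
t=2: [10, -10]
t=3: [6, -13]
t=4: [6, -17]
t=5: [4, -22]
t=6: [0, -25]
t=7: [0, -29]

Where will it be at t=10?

[-6, -41]

The moves between consecutive positions are [+0, -4], [-2, -5], [-4, -3], [+0, -4], [-2, -5], [-4, -3], [+0, -4]; they repeat the 3-cycle [[+0, -4], [-2, -5], [-4, -3]].
step 8: apply [-2, -5] → [-2, -34]
step 9: apply [-4, -3] → [-6, -37]
step 10: apply [+0, -4] → [-6, -41]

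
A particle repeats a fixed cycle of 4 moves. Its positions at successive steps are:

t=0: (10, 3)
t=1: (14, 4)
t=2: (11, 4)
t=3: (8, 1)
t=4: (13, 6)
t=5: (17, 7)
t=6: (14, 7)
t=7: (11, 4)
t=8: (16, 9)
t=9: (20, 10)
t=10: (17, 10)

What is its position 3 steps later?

Differencing gives (+4, +1), (-3, +0), (-3, -3), (+5, +5), (+4, +1), (-3, +0), (-3, -3), (+5, +5), (+4, +1), (-3, +0). This is the pattern (+4, +1), (-3, +0), (-3, -3), (+5, +5) repeated.
step 11: apply (-3, -3) → (14, 7)
step 12: apply (+5, +5) → (19, 12)
step 13: apply (+4, +1) → (23, 13)

(23, 13)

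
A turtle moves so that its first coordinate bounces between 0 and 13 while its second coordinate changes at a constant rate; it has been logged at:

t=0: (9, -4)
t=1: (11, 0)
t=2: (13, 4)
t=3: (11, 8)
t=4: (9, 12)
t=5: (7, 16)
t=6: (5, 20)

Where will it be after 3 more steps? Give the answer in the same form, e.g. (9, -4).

(1, 32)

The first coordinate reflects between 0 and 13, moving 2 per step.
  step 7: 5 → 3
  step 8: 3 → 1
  step 9: 1 → 1
The second coordinate changes by +4 each step: at step 9 it is 32.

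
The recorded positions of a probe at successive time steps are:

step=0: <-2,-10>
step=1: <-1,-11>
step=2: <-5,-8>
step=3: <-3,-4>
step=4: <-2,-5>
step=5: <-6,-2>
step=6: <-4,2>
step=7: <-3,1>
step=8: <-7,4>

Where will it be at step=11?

Differencing gives <+1,-1>, <-4,+3>, <+2,+4>, <+1,-1>, <-4,+3>, <+2,+4>, <+1,-1>, <-4,+3>. This is the pattern <+1,-1>, <-4,+3>, <+2,+4> repeated.
step 9: apply <+2,+4> → <-5,8>
step 10: apply <+1,-1> → <-4,7>
step 11: apply <-4,+3> → <-8,10>

<-8,10>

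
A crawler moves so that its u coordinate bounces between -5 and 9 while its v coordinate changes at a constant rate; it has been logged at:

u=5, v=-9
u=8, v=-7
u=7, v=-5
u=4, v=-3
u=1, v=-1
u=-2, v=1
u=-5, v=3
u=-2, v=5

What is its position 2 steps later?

The u coordinate travels 3 per step and bounces off the walls at -5 and 9.
  step 8: -2 → 1
  step 9: 1 → 4
The v coordinate changes by +2 each step: at step 9 it is 9.

u=4, v=9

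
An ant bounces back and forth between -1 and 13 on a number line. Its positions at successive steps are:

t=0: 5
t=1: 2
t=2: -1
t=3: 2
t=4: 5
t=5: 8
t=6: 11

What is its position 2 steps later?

9

The value reflects between -1 and 13, moving 3 per step.
  step 7: 11 → 12
  step 8: 12 → 9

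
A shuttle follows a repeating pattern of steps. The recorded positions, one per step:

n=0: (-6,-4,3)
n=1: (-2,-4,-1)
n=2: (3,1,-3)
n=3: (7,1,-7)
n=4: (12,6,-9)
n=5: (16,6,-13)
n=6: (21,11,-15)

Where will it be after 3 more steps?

The moves between consecutive positions are (+4,+0,-4), (+5,+5,-2), (+4,+0,-4), (+5,+5,-2), (+4,+0,-4), (+5,+5,-2); they repeat the 2-cycle [(+4,+0,-4), (+5,+5,-2)].
step 7: apply (+4,+0,-4) → (25,11,-19)
step 8: apply (+5,+5,-2) → (30,16,-21)
step 9: apply (+4,+0,-4) → (34,16,-25)

(34,16,-25)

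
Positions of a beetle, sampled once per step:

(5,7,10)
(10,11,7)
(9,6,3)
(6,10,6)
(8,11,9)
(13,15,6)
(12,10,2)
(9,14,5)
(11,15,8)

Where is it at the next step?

(16,19,5)

Differencing gives (+5,+4,-3), (-1,-5,-4), (-3,+4,+3), (+2,+1,+3), (+5,+4,-3), (-1,-5,-4), (-3,+4,+3), (+2,+1,+3). This is the pattern (+5,+4,-3), (-1,-5,-4), (-3,+4,+3), (+2,+1,+3) repeated.
step 9: apply (+5,+4,-3) → (16,19,5)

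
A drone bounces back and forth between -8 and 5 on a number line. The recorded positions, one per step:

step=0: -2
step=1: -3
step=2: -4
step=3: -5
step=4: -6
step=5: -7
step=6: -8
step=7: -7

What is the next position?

-6

The value travels 1 per step and bounces off the walls at -8 and 5.
  step 8: -7 → -6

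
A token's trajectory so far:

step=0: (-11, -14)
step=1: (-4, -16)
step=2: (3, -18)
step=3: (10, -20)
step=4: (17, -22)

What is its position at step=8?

(45, -30)

Each step adds (+7, -2) to the position.
step 5: (17, -22) + (+7, -2) → (24, -24)
step 6: (24, -24) + (+7, -2) → (31, -26)
step 7: (31, -26) + (+7, -2) → (38, -28)
step 8: (38, -28) + (+7, -2) → (45, -30)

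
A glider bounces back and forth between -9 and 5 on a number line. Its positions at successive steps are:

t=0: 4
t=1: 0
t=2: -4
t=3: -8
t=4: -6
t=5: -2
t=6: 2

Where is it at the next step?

4

The value reflects between -9 and 5, moving 4 per step.
  step 7: 2 → 4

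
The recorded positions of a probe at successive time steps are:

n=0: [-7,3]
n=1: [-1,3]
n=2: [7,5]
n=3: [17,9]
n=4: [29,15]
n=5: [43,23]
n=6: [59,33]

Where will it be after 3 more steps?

[119,75]

First differences are [+6,+0], [+8,+2], [+10,+4], [+12,+6], [+14,+8], [+16,+10]; their common second difference is [+2,+2] (constant acceleration).
step 7: [59,33] + [+18,+12] → [77,45]
step 8: [77,45] + [+20,+14] → [97,59]
step 9: [97,59] + [+22,+16] → [119,75]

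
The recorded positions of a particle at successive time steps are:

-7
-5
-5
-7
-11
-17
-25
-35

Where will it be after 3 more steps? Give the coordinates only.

First differences are +2, +0, -2, -4, -6, -8, -10; their common second difference is -2 (constant acceleration).
step 8: -35 − 12 → -47
step 9: -47 − 14 → -61
step 10: -61 − 16 → -77

-77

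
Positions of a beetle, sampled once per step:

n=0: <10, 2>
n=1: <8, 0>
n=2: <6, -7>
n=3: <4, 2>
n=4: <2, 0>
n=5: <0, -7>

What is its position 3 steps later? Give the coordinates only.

First: linear, -2 per step → -6 at step 8.
Second: cycles through 2, 0, -7 every 3 steps. Step 8 lands at position 2 of the cycle → -7.

<-6, -7>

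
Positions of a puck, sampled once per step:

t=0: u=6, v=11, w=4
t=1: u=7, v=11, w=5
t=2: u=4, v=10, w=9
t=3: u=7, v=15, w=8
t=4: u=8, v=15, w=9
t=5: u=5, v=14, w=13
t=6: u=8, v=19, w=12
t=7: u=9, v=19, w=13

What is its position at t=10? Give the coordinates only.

Differencing gives (+1, +0, +1), (-3, -1, +4), (+3, +5, -1), (+1, +0, +1), (-3, -1, +4), (+3, +5, -1), (+1, +0, +1). This is the pattern (+1, +0, +1), (-3, -1, +4), (+3, +5, -1) repeated.
step 8: apply (-3, -1, +4) → u=6, v=18, w=17
step 9: apply (+3, +5, -1) → u=9, v=23, w=16
step 10: apply (+1, +0, +1) → u=10, v=23, w=17

u=10, v=23, w=17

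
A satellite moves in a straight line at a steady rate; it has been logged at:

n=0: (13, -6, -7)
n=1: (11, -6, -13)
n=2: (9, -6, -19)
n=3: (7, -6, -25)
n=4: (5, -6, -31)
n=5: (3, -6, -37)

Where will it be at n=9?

Constant displacement of (-2, +0, -6) per step.
step 6: (3, -6, -37) + (-2, +0, -6) → (1, -6, -43)
step 7: (1, -6, -43) + (-2, +0, -6) → (-1, -6, -49)
step 8: (-1, -6, -49) + (-2, +0, -6) → (-3, -6, -55)
step 9: (-3, -6, -55) + (-2, +0, -6) → (-5, -6, -61)

(-5, -6, -61)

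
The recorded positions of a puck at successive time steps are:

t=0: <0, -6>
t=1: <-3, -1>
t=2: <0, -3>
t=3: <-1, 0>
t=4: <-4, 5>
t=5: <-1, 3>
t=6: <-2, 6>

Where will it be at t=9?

<-3, 12>

The moves between consecutive positions are <-3, +5>, <+3, -2>, <-1, +3>, <-3, +5>, <+3, -2>, <-1, +3>; they repeat the 3-cycle [<-3, +5>, <+3, -2>, <-1, +3>].
step 7: apply <-3, +5> → <-5, 11>
step 8: apply <+3, -2> → <-2, 9>
step 9: apply <-1, +3> → <-3, 12>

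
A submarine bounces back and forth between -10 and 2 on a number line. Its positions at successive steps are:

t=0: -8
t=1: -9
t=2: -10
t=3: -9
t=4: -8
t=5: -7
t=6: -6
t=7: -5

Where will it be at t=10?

The value reflects between -10 and 2, moving 1 per step.
  step 8: -5 → -4
  step 9: -4 → -3
  step 10: -3 → -2

-2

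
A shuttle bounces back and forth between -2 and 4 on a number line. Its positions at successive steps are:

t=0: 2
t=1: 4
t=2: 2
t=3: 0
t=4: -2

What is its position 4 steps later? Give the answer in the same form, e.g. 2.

The value reflects between -2 and 4, moving 2 per step.
  step 5: -2 → 0
  step 6: 0 → 2
  step 7: 2 → 4
  step 8: 4 → 2

2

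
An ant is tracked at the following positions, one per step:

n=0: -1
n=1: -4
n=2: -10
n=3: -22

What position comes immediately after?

The jumps are -3, -6, -12 — a geometric progression with ratio 2.
step 4: -22 − 24 → -46

-46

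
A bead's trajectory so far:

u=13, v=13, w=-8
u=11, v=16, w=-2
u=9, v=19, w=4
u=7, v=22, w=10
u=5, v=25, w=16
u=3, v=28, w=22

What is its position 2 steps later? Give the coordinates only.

Constant displacement of (-2, +3, +6) per step.
step 6: u=3, v=28, w=22 + (-2, +3, +6) → u=1, v=31, w=28
step 7: u=1, v=31, w=28 + (-2, +3, +6) → u=-1, v=34, w=34

u=-1, v=34, w=34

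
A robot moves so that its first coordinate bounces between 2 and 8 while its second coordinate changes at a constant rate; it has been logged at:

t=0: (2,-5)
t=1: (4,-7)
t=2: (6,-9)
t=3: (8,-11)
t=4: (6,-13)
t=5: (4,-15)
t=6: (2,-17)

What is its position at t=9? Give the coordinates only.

The first coordinate travels 2 per step and bounces off the walls at 2 and 8.
  step 7: 2 → 4
  step 8: 4 → 6
  step 9: 6 → 8
The second coordinate changes by -2 each step: at step 9 it is -23.

(8,-23)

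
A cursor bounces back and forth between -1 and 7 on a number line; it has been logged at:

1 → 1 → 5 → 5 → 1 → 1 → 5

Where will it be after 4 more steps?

The value travels 4 per step and bounces off the walls at -1 and 7.
  step 7: 5 → 5
  step 8: 5 → 1
  step 9: 1 → 1
  step 10: 1 → 5

5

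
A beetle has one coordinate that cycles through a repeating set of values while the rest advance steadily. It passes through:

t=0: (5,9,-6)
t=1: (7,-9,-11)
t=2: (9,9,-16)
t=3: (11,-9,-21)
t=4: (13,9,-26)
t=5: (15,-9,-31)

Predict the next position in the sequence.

(17,9,-36)

The first coordinate changes by +2 each step, so at step 6 it is 5 + 6·(2) = 17.
The second coordinate repeats the cycle [9, -9] with period 2; step 6 mod 2 = 0, giving 9.
The third coordinate changes by -5 each step, so at step 6 it is -6 + 6·(-5) = -36.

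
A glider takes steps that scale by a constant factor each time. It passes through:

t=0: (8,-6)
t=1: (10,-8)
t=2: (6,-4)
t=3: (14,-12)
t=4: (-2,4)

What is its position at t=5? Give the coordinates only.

Consecutive displacements (+2,-2), (-4,+4), (+8,-8), (-16,+16) scale by a factor of -2 each step.
step 5: (-2,4) + (+32,-32) → (30,-28)

(30,-28)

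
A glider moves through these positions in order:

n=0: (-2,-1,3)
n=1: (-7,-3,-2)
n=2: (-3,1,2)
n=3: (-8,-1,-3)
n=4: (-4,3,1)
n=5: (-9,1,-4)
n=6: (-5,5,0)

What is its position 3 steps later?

The moves between consecutive positions are (-5,-2,-5), (+4,+4,+4), (-5,-2,-5), (+4,+4,+4), (-5,-2,-5), (+4,+4,+4); they repeat the 2-cycle [(-5,-2,-5), (+4,+4,+4)].
step 7: apply (-5,-2,-5) → (-10,3,-5)
step 8: apply (+4,+4,+4) → (-6,7,-1)
step 9: apply (-5,-2,-5) → (-11,5,-6)

(-11,5,-6)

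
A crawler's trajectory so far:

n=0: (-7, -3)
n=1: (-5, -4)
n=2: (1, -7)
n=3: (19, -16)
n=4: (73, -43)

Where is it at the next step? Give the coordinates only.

The jumps are (+2, -1), (+6, -3), (+18, -9), (+54, -27) — a geometric progression with ratio 3.
step 5: (73, -43) + (+162, -81) → (235, -124)

(235, -124)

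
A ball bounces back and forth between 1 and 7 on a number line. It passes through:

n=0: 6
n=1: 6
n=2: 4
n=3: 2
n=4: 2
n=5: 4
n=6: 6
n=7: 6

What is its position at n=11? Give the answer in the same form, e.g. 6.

4

The value travels 2 per step and bounces off the walls at 1 and 7.
  step 8: 6 → 4
  step 9: 4 → 2
  step 10: 2 → 2
  step 11: 2 → 4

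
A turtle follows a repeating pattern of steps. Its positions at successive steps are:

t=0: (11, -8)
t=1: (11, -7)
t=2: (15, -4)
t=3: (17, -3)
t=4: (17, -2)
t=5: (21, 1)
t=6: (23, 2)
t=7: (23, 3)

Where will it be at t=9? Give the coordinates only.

(29, 7)

Step-to-step displacements: (+0, +1), (+4, +3), (+2, +1), (+0, +1), (+4, +3), (+2, +1), (+0, +1) — a repeating cycle of length 3.
step 8: apply (+4, +3) → (27, 6)
step 9: apply (+2, +1) → (29, 7)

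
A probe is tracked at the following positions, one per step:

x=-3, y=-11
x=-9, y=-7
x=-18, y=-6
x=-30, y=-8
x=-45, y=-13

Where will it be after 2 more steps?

First differences are (-6, +4), (-9, +1), (-12, -2), (-15, -5); their common second difference is (-3, -3) (constant acceleration).
step 5: x=-45, y=-13 + (-18, -8) → x=-63, y=-21
step 6: x=-63, y=-21 + (-21, -11) → x=-84, y=-32

x=-84, y=-32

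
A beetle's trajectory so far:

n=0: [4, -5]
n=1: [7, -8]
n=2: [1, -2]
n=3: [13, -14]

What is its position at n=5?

[37, -38]

Consecutive displacements [+3, -3], [-6, +6], [+12, -12] scale by a factor of -2 each step.
step 4: [13, -14] + [-24, +24] → [-11, 10]
step 5: [-11, 10] + [+48, -48] → [37, -38]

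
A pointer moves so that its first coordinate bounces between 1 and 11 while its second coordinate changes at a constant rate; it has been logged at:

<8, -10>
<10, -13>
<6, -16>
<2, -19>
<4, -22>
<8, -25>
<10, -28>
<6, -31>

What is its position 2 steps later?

<4, -37>

The first coordinate travels 4 per step and bounces off the walls at 1 and 11.
  step 8: 6 → 2
  step 9: 2 → 4
The second coordinate changes by -3 each step: at step 9 it is -37.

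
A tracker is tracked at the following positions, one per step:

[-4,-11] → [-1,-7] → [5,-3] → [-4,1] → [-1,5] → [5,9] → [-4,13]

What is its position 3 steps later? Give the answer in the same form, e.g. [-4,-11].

[-4,25]

First: cycles through -4, -1, 5 every 3 steps. Step 9 lands at position 0 of the cycle → -4.
Second: linear, +4 per step → 25 at step 9.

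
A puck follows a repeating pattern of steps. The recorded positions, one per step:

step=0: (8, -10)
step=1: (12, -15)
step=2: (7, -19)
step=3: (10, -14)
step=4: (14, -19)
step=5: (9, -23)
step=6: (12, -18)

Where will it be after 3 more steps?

(14, -22)

Differencing gives (+4, -5), (-5, -4), (+3, +5), (+4, -5), (-5, -4), (+3, +5). This is the pattern (+4, -5), (-5, -4), (+3, +5) repeated.
step 7: apply (+4, -5) → (16, -23)
step 8: apply (-5, -4) → (11, -27)
step 9: apply (+3, +5) → (14, -22)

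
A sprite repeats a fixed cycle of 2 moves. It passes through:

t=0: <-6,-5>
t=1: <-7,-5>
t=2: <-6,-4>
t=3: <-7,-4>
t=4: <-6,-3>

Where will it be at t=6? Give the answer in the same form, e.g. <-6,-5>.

Differencing gives <-1,+0>, <+1,+1>, <-1,+0>, <+1,+1>. This is the pattern <-1,+0>, <+1,+1> repeated.
step 5: apply <-1,+0> → <-7,-3>
step 6: apply <+1,+1> → <-6,-2>

<-6,-2>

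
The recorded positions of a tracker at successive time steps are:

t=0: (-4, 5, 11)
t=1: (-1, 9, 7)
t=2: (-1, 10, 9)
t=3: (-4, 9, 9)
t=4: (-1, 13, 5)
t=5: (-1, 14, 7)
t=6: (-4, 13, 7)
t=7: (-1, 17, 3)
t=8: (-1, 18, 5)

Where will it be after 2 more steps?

(-1, 21, 1)

Differencing gives (+3, +4, -4), (+0, +1, +2), (-3, -1, +0), (+3, +4, -4), (+0, +1, +2), (-3, -1, +0), (+3, +4, -4), (+0, +1, +2). This is the pattern (+3, +4, -4), (+0, +1, +2), (-3, -1, +0) repeated.
step 9: apply (-3, -1, +0) → (-4, 17, 5)
step 10: apply (+3, +4, -4) → (-1, 21, 1)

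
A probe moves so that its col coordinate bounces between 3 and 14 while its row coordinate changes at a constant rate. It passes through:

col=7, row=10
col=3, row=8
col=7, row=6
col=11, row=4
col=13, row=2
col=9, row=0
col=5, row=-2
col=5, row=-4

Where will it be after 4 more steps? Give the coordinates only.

col=7, row=-12

The col coordinate reflects between 3 and 14, moving 4 per step.
  step 8: 5 → 9
  step 9: 9 → 13
  step 10: 13 → 11
  step 11: 11 → 7
The row coordinate changes by -2 each step: at step 11 it is -12.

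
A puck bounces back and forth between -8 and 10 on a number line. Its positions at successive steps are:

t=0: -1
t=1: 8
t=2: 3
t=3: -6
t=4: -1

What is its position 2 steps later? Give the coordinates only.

3

The value travels 9 per step and bounces off the walls at -8 and 10.
  step 5: -1 → 8
  step 6: 8 → 3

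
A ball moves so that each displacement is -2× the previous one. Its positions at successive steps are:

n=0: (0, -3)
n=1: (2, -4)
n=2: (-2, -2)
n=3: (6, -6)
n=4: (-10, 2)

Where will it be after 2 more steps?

Step-to-step displacements: (+2, -1), (-4, +2), (+8, -4), (-16, +8); each is -2× the previous.
step 5: (-10, 2) + (+32, -16) → (22, -14)
step 6: (22, -14) + (-64, +32) → (-42, 18)

(-42, 18)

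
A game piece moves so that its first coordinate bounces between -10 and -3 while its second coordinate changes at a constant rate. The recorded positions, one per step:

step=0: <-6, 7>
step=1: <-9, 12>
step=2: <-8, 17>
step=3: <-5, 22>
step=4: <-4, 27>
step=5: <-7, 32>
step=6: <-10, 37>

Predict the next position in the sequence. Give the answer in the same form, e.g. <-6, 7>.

The first coordinate reflects between -10 and -3, moving 3 per step.
  step 7: -10 → -7
The second coordinate changes by +5 each step: at step 7 it is 42.

<-7, 42>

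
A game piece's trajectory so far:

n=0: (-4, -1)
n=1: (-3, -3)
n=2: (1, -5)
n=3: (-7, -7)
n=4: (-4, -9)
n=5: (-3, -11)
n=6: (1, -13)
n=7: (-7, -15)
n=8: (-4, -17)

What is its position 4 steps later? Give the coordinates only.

The first coordinate repeats the cycle [-4, -3, 1, -7] with period 4; step 12 mod 4 = 0, giving -4.
The second coordinate changes by -2 each step, so at step 12 it is -1 + 12·(-2) = -25.

(-4, -25)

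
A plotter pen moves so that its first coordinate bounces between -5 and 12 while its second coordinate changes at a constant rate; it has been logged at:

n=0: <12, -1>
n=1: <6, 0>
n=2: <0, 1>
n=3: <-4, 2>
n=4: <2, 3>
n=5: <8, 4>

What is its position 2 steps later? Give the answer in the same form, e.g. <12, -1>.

<4, 6>

The first coordinate reflects between -5 and 12, moving 6 per step.
  step 6: 8 → 10
  step 7: 10 → 4
The second coordinate changes by +1 each step: at step 7 it is 6.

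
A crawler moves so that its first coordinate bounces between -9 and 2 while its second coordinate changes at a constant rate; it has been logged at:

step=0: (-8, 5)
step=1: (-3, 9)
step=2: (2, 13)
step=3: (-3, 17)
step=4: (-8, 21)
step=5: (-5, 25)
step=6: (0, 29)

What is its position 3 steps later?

The first coordinate reflects between -9 and 2, moving 5 per step.
  step 7: 0 → -1
  step 8: -1 → -6
  step 9: -6 → -7
The second coordinate changes by +4 each step: at step 9 it is 41.

(-7, 41)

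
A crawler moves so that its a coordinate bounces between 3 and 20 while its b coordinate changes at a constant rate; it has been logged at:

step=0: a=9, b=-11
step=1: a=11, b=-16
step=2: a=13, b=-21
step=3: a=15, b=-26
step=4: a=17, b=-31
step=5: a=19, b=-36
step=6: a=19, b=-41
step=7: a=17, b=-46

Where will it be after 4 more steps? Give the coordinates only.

a=9, b=-66

The a coordinate reflects between 3 and 20, moving 2 per step.
  step 8: 17 → 15
  step 9: 15 → 13
  step 10: 13 → 11
  step 11: 11 → 9
The b coordinate changes by -5 each step: at step 11 it is -66.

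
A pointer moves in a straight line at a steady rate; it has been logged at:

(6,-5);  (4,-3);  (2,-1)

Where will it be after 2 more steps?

Each step adds (-2,+2) to the position.
step 3: (2,-1) + (-2,+2) → (0,1)
step 4: (0,1) + (-2,+2) → (-2,3)

(-2,3)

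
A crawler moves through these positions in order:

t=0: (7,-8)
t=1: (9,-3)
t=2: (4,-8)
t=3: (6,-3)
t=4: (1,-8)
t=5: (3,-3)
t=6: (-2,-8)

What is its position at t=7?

(0,-3)

Step-to-step displacements: (+2,+5), (-5,-5), (+2,+5), (-5,-5), (+2,+5), (-5,-5) — a repeating cycle of length 2.
step 7: apply (+2,+5) → (0,-3)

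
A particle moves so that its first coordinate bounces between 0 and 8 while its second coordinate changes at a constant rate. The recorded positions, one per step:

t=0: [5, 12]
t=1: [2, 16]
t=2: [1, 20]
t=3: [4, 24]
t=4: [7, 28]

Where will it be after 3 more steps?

The first coordinate travels 3 per step and bounces off the walls at 0 and 8.
  step 5: 7 → 6
  step 6: 6 → 3
  step 7: 3 → 0
The second coordinate changes by +4 each step: at step 7 it is 40.

[0, 40]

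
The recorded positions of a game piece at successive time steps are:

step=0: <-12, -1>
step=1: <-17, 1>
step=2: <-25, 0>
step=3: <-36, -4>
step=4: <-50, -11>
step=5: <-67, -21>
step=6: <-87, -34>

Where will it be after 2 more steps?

<-136, -69>

Taking differences between consecutive positions: <-5, +2>, <-8, -1>, <-11, -4>, <-14, -7>, <-17, -10>, <-20, -13>. These grow by <-3, -3> each step.
step 7: <-87, -34> + <-23, -16> → <-110, -50>
step 8: <-110, -50> + <-26, -19> → <-136, -69>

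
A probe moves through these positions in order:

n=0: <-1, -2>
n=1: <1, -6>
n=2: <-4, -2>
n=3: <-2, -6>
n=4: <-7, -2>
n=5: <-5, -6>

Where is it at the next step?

<-10, -2>

The moves between consecutive positions are <+2, -4>, <-5, +4>, <+2, -4>, <-5, +4>, <+2, -4>; they repeat the 2-cycle [<+2, -4>, <-5, +4>].
step 6: apply <-5, +4> → <-10, -2>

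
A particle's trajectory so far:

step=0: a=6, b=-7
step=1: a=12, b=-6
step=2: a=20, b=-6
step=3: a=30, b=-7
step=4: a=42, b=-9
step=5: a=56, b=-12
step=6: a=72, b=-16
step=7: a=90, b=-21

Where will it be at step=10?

a=156, b=-42

Taking differences between consecutive positions: (+6, +1), (+8, +0), (+10, -1), (+12, -2), (+14, -3), (+16, -4), (+18, -5). These grow by (+2, -1) each step.
step 8: a=90, b=-21 + (+20, -6) → a=110, b=-27
step 9: a=110, b=-27 + (+22, -7) → a=132, b=-34
step 10: a=132, b=-34 + (+24, -8) → a=156, b=-42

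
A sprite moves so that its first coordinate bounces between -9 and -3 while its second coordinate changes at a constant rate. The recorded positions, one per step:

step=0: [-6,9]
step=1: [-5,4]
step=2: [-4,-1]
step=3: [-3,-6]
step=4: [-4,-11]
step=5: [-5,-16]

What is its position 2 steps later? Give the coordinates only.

The first coordinate travels 1 per step and bounces off the walls at -9 and -3.
  step 6: -5 → -6
  step 7: -6 → -7
The second coordinate changes by -5 each step: at step 7 it is -26.

[-7,-26]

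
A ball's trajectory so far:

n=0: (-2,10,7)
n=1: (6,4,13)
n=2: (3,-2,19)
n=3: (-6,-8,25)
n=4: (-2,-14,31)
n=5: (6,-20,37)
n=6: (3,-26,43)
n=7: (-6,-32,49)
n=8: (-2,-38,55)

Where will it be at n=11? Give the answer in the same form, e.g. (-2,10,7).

(-6,-56,73)

The first coordinate repeats the cycle [-2, 6, 3, -6] with period 4; step 11 mod 4 = 3, giving -6.
The second coordinate changes by -6 each step, so at step 11 it is 10 + 11·(-6) = -56.
The third coordinate changes by +6 each step, so at step 11 it is 7 + 11·(6) = 73.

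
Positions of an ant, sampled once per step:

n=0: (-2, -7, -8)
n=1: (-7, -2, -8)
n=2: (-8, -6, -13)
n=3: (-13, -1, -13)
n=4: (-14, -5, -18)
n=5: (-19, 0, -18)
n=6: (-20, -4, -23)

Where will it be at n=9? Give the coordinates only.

The moves between consecutive positions are (-5, +5, +0), (-1, -4, -5), (-5, +5, +0), (-1, -4, -5), (-5, +5, +0), (-1, -4, -5); they repeat the 2-cycle [(-5, +5, +0), (-1, -4, -5)].
step 7: apply (-5, +5, +0) → (-25, 1, -23)
step 8: apply (-1, -4, -5) → (-26, -3, -28)
step 9: apply (-5, +5, +0) → (-31, 2, -28)

(-31, 2, -28)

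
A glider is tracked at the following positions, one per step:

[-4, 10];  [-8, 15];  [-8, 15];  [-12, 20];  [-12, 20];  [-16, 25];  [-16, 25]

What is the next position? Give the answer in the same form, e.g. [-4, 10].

The moves between consecutive positions are [-4, +5], [+0, +0], [-4, +5], [+0, +0], [-4, +5], [+0, +0]; they repeat the 2-cycle [[-4, +5], [+0, +0]].
step 7: apply [-4, +5] → [-20, 30]

[-20, 30]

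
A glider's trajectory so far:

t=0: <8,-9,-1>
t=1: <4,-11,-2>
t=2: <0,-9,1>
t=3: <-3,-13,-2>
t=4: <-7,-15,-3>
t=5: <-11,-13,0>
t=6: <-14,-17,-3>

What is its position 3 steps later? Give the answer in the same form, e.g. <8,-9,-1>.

<-25,-21,-4>

Step-to-step displacements: <-4,-2,-1>, <-4,+2,+3>, <-3,-4,-3>, <-4,-2,-1>, <-4,+2,+3>, <-3,-4,-3> — a repeating cycle of length 3.
step 7: apply <-4,-2,-1> → <-18,-19,-4>
step 8: apply <-4,+2,+3> → <-22,-17,-1>
step 9: apply <-3,-4,-3> → <-25,-21,-4>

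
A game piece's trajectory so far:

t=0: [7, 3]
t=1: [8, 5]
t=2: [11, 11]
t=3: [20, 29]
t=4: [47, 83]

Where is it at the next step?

[128, 245]

Step-to-step displacements: [+1, +2], [+3, +6], [+9, +18], [+27, +54]; each is 3× the previous.
step 5: [47, 83] + [+81, +162] → [128, 245]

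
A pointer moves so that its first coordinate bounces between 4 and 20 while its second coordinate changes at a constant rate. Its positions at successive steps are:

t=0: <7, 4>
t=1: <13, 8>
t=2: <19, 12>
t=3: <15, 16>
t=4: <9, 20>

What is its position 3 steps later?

<17, 32>

The first coordinate travels 6 per step and bounces off the walls at 4 and 20.
  step 5: 9 → 5
  step 6: 5 → 11
  step 7: 11 → 17
The second coordinate changes by +4 each step: at step 7 it is 32.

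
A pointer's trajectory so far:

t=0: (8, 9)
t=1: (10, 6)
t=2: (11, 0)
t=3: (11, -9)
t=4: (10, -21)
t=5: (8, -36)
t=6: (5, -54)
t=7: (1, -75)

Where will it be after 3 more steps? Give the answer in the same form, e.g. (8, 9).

(-17, -156)

First differences are (+2, -3), (+1, -6), (+0, -9), (-1, -12), (-2, -15), (-3, -18), (-4, -21); their common second difference is (-1, -3) (constant acceleration).
step 8: (1, -75) + (-5, -24) → (-4, -99)
step 9: (-4, -99) + (-6, -27) → (-10, -126)
step 10: (-10, -126) + (-7, -30) → (-17, -156)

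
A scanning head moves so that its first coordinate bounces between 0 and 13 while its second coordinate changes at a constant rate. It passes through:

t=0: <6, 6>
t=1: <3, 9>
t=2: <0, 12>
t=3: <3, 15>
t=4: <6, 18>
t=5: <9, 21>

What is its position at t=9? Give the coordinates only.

The first coordinate travels 3 per step and bounces off the walls at 0 and 13.
  step 6: 9 → 12
  step 7: 12 → 11
  step 8: 11 → 8
  step 9: 8 → 5
The second coordinate changes by +3 each step: at step 9 it is 33.

<5, 33>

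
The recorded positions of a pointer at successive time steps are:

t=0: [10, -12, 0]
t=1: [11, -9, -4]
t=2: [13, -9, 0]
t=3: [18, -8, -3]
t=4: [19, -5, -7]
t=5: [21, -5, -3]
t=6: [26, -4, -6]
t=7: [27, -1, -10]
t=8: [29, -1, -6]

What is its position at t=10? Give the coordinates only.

[35, 3, -13]

Step-to-step displacements: [+1, +3, -4], [+2, +0, +4], [+5, +1, -3], [+1, +3, -4], [+2, +0, +4], [+5, +1, -3], [+1, +3, -4], [+2, +0, +4] — a repeating cycle of length 3.
step 9: apply [+5, +1, -3] → [34, 0, -9]
step 10: apply [+1, +3, -4] → [35, 3, -13]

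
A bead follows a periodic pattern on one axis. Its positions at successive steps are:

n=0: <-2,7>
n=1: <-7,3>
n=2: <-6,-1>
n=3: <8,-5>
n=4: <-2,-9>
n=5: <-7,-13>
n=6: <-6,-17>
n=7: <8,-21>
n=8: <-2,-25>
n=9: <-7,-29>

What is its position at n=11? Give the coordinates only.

First: cycles through -2, -7, -6, 8 every 4 steps. Step 11 lands at position 3 of the cycle → 8.
Second: linear, -4 per step → -37 at step 11.

<8,-37>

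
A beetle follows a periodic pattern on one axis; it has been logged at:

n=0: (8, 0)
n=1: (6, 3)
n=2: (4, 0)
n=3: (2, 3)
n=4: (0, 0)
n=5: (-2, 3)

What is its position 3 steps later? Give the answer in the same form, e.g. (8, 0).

The first coordinate changes by -2 each step, so at step 8 it is 8 + 8·(-2) = -8.
The second coordinate repeats the cycle [0, 3] with period 2; step 8 mod 2 = 0, giving 0.

(-8, 0)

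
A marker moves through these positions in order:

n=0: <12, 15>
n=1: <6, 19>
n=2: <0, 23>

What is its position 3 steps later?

<-18, 35>

Constant displacement of <-6, +4> per step.
step 3: <0, 23> + <-6, +4> → <-6, 27>
step 4: <-6, 27> + <-6, +4> → <-12, 31>
step 5: <-12, 31> + <-6, +4> → <-18, 35>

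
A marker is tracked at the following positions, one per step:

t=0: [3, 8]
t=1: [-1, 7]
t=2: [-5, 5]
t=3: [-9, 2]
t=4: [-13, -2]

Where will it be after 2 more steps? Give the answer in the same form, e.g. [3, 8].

[-21, -13]

First differences are [-4, -1], [-4, -2], [-4, -3], [-4, -4]; their common second difference is [+0, -1] (constant acceleration).
step 5: [-13, -2] + [-4, -5] → [-17, -7]
step 6: [-17, -7] + [-4, -6] → [-21, -13]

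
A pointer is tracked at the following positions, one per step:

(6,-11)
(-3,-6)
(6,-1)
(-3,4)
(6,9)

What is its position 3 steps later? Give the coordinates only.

First: cycles through 6, -3 every 2 steps. Step 7 lands at position 1 of the cycle → -3.
Second: linear, +5 per step → 24 at step 7.

(-3,24)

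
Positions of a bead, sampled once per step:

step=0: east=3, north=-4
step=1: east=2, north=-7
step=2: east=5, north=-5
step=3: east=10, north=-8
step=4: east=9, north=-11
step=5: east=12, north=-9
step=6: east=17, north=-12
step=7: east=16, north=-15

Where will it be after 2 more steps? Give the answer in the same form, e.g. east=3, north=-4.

Differencing gives (-1,-3), (+3,+2), (+5,-3), (-1,-3), (+3,+2), (+5,-3), (-1,-3). This is the pattern (-1,-3), (+3,+2), (+5,-3) repeated.
step 8: apply (+3,+2) → east=19, north=-13
step 9: apply (+5,-3) → east=24, north=-16

east=24, north=-16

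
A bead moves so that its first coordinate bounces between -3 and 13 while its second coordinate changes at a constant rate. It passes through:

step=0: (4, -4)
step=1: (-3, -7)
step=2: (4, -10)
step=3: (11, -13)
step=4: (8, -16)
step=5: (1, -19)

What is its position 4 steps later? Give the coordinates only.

(5, -31)

The first coordinate reflects between -3 and 13, moving 7 per step.
  step 6: 1 → 0
  step 7: 0 → 7
  step 8: 7 → 12
  step 9: 12 → 5
The second coordinate changes by -3 each step: at step 9 it is -31.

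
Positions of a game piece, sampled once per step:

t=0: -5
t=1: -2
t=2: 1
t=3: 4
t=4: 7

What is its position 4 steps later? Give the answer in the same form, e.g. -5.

19

The position changes by +3 every step.
step 5: 7 + 3 → 10
step 6: 10 + 3 → 13
step 7: 13 + 3 → 16
step 8: 16 + 3 → 19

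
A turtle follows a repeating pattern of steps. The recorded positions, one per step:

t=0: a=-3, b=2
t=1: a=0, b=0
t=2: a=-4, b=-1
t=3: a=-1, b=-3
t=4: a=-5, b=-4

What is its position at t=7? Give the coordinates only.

Differencing gives (+3, -2), (-4, -1), (+3, -2), (-4, -1). This is the pattern (+3, -2), (-4, -1) repeated.
step 5: apply (+3, -2) → a=-2, b=-6
step 6: apply (-4, -1) → a=-6, b=-7
step 7: apply (+3, -2) → a=-3, b=-9

a=-3, b=-9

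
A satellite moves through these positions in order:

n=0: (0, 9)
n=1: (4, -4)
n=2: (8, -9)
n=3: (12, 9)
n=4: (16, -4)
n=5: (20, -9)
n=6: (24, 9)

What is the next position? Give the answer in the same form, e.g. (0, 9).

(28, -4)

The first coordinate changes by +4 each step, so at step 7 it is 0 + 7·(4) = 28.
The second coordinate repeats the cycle [9, -4, -9] with period 3; step 7 mod 3 = 1, giving -4.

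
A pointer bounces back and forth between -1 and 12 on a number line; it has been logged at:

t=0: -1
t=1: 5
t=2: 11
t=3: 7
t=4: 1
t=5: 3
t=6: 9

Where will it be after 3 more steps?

The value reflects between -1 and 12, moving 6 per step.
  step 7: 9 → 9
  step 8: 9 → 3
  step 9: 3 → 1

1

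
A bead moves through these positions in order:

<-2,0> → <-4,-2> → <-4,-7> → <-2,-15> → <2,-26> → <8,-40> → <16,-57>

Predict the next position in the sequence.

Taking differences between consecutive positions: <-2,-2>, <+0,-5>, <+2,-8>, <+4,-11>, <+6,-14>, <+8,-17>. These grow by <+2,-3> each step.
step 7: <16,-57> + <+10,-20> → <26,-77>

<26,-77>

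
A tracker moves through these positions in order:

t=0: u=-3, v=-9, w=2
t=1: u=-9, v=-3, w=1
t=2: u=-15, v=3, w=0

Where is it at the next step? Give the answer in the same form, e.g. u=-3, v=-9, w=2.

u=-21, v=9, w=-1

The position changes by (-6, +6, -1) every step.
step 3: u=-15, v=3, w=0 + (-6, +6, -1) → u=-21, v=9, w=-1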